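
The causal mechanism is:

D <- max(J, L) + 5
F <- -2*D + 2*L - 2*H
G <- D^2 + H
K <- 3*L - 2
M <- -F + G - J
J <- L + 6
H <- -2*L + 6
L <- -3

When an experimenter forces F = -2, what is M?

75

do(F=-2) replaces the equation F <- -2*D + 2*L - 2*H with the constant F = -2.
J = L + 6  [with L=-3]  = 3
H = -2*L + 6  [with L=-3]  = 12
D = max(J, L) + 5  [with J=3, L=-3]  = 8
G = D^2 + H  [with D=8, H=12]  = 76
M = -F + G - J  [with F=-2, G=76, J=3]  = 75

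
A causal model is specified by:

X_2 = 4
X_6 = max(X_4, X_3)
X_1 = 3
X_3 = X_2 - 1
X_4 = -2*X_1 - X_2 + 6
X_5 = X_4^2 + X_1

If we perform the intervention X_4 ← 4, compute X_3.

Under do(X_4=4), the mechanism X_4 = -2*X_1 - X_2 + 6 is discarded; X_4 is fixed at 4.
Since X_3 is not a descendant of the intervened variable, it is unaffected.
X_3 = X_2 - 1  [with X_2=4]  = 3

3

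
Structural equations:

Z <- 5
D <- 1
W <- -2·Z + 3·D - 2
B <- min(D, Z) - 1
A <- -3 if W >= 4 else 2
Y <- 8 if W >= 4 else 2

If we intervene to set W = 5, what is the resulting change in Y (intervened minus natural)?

The intervention breaks the incoming arrows to W: W <- -2·Z + 3·D - 2 no longer applies, and W = 5.
Y = 8 if W >= 4 else 2  [with W=5]  = 8
Without intervention: W = -2·Z + 3·D - 2  [with Z=5, D=1]  = -9; Y = 8 if W >= 4 else 2  [with W=-9]  = 2.
Change = 8 − 2 = 6.

6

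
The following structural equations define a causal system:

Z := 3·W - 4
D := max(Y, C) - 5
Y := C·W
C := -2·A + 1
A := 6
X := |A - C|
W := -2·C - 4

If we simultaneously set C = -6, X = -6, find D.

Setting C = -6, X = -6 by intervention discards those variables' equations.
W = -2·C - 4  [with C=-6]  = 8
Y = C·W  [with C=-6, W=8]  = -48
D = max(Y, C) - 5  [with Y=-48, C=-6]  = -11

-11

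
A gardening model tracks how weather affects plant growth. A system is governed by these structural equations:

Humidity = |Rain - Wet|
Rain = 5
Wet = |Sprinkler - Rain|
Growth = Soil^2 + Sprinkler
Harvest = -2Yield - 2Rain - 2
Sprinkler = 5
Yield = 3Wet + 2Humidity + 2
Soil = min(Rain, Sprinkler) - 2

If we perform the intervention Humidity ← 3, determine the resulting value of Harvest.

-28

Intervening sets Humidity = 3 and removes its equation (Humidity = |Rain - Wet|).
Wet = |Sprinkler - Rain|  [with Sprinkler=5, Rain=5]  = 0
Yield = 3Wet + 2Humidity + 2  [with Wet=0, Humidity=3]  = 8
Harvest = -2Yield - 2Rain - 2  [with Yield=8, Rain=5]  = -28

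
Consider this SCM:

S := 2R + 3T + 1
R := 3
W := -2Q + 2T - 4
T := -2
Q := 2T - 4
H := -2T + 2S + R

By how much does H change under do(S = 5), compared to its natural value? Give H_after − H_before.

Intervening sets S = 5 and removes its equation (S := 2R + 3T + 1).
H = -2T + 2S + R  [with T=-2, S=5, R=3]  = 17
Without intervention: S = 2R + 3T + 1  [with R=3, T=-2]  = 1; H = -2T + 2S + R  [with T=-2, S=1, R=3]  = 9.
Change = 17 − 9 = 8.

8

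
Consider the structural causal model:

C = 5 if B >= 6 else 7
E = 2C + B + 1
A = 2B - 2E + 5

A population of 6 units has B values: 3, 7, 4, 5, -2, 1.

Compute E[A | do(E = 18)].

Under do(E=18), E's equation is replaced by E=18 for every unit. Per-unit A: -25, -17, -23, -21, -35, -29. Mean = -25.

-25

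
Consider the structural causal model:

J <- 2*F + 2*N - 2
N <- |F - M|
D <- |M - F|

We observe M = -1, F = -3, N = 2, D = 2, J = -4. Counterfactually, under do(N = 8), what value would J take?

do(N=8) replaces the equation N <- |F - M| with the constant N = 8.
J = 2*F + 2*N - 2  [with F=-3, N=8]  = 8

8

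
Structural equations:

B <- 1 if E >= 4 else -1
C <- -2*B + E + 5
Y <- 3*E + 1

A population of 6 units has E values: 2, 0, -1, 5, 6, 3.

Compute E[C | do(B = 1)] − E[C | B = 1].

-3

do(B=1) breaks B's dependence on E. With B=1 fixed, C across the units is 5, 3, 2, 8, 9, 6, mean 5.5.
Observing B=1 restricts to units where B's equation naturally yields 1: E ∈ {5, 6}. In that subpopulation C = 8, 9, mean 8.5.
Difference = 5.5 − 8.5 = -3.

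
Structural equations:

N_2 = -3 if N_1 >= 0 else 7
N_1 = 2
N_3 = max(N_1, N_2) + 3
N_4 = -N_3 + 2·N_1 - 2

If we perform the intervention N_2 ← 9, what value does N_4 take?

-10

Under do(N_2=9), the mechanism N_2 = -3 if N_1 >= 0 else 7 is discarded; N_2 is fixed at 9.
N_3 = max(N_1, N_2) + 3  [with N_1=2, N_2=9]  = 12
N_4 = -N_3 + 2·N_1 - 2  [with N_3=12, N_1=2]  = -10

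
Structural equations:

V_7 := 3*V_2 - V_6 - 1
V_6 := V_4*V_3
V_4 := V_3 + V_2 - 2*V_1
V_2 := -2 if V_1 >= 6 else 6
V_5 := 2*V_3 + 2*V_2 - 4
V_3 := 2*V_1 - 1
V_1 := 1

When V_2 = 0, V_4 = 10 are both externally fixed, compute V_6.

10

The joint intervention fixes V_2 = 0, V_4 = 10, removing each variable's own equation.
V_3 = 2*V_1 - 1  [with V_1=1]  = 1
V_6 = V_4*V_3  [with V_4=10, V_3=1]  = 10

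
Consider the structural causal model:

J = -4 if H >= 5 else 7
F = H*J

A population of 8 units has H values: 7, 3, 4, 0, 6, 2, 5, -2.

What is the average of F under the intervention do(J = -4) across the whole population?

-12.5

The intervention sets J=-4 in all 8 units regardless of H. Recomputing F per unit gives -28, -12, -16, 0, -24, -8, -20, 8; average -12.5.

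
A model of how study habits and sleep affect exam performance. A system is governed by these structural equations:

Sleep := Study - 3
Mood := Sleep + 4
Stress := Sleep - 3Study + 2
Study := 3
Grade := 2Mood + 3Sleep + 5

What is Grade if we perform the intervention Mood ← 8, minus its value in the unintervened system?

8

Intervening sets Mood = 8 and removes its equation (Mood := Sleep + 4).
Sleep = Study - 3  [with Study=3]  = 0
Grade = 2Mood + 3Sleep + 5  [with Mood=8, Sleep=0]  = 21
Without intervention: Sleep = Study - 3  [with Study=3]  = 0; Mood = Sleep + 4  [with Sleep=0]  = 4; Grade = 2Mood + 3Sleep + 5  [with Mood=4, Sleep=0]  = 13.
Change = 21 − 13 = 8.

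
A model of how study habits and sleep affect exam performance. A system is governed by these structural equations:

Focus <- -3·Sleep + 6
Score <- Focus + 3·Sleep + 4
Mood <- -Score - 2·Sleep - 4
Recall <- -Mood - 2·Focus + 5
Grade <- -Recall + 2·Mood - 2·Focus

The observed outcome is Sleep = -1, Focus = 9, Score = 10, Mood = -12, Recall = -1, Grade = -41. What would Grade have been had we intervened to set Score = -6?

The intervention breaks the incoming arrows to Score: Score <- Focus + 3·Sleep + 4 no longer applies, and Score = -6.
Focus = -3·Sleep + 6  [with Sleep=-1]  = 9
Mood = -Score - 2·Sleep - 4  [with Score=-6, Sleep=-1]  = 4
Recall = -Mood - 2·Focus + 5  [with Mood=4, Focus=9]  = -17
Grade = -Recall + 2·Mood - 2·Focus  [with Recall=-17, Mood=4, Focus=9]  = 7

7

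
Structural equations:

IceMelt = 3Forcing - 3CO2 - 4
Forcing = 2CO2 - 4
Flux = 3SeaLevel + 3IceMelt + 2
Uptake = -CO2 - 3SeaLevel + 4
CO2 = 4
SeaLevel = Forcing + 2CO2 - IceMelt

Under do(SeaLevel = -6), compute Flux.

-28

Intervening sets SeaLevel = -6 and removes its equation (SeaLevel = Forcing + 2CO2 - IceMelt).
Forcing = 2CO2 - 4  [with CO2=4]  = 4
IceMelt = 3Forcing - 3CO2 - 4  [with Forcing=4, CO2=4]  = -4
Flux = 3SeaLevel + 3IceMelt + 2  [with SeaLevel=-6, IceMelt=-4]  = -28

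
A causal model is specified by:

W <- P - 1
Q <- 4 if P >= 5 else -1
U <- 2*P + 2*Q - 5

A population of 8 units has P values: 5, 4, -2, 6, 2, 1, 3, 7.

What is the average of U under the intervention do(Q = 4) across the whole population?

9.5

do(Q=4) breaks Q's dependence on P. With Q=4 fixed, U across the units is 13, 11, -1, 15, 7, 5, 9, 17, mean 9.5.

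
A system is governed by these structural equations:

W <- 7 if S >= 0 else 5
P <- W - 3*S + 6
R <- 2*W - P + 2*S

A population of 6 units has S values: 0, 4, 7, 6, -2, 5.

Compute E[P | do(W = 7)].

Under do(W=7), W's equation is replaced by W=7 for every unit. Per-unit P: 13, 1, -8, -5, 19, -2. Mean = 3.

3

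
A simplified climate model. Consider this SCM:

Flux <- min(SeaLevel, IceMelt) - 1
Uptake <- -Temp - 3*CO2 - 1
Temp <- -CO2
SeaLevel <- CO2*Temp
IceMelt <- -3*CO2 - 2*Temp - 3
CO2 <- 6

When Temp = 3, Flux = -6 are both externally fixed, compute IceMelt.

Under do(Temp = 3, Flux = -6), each intervened variable's structural equation is replaced by its fixed value.
IceMelt = -3*CO2 - 2*Temp - 3  [with CO2=6, Temp=3]  = -27

-27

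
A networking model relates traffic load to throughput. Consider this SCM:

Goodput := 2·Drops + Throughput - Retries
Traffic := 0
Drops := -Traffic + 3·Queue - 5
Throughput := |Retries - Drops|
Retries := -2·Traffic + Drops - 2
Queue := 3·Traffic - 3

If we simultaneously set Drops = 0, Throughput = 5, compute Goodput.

7

Setting Drops = 0, Throughput = 5 by intervention discards those variables' equations.
Retries = -2·Traffic + Drops - 2  [with Traffic=0, Drops=0]  = -2
Goodput = 2·Drops + Throughput - Retries  [with Drops=0, Throughput=5, Retries=-2]  = 7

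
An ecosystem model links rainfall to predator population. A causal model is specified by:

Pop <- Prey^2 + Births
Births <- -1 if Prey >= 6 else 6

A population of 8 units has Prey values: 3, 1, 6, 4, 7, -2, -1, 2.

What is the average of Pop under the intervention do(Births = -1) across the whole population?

Every unit gets Births=-1 under the intervention. Pop values become 8, 0, 35, 15, 48, 3, 0, 3; E[Pop|do(Births=-1)] = 14.

14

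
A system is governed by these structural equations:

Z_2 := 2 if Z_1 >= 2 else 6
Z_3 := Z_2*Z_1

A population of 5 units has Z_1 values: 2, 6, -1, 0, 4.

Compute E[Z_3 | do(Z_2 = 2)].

4.4

Under do(Z_2=2), Z_2's equation is replaced by Z_2=2 for every unit. Per-unit Z_3: 4, 12, -2, 0, 8. Mean = 4.4.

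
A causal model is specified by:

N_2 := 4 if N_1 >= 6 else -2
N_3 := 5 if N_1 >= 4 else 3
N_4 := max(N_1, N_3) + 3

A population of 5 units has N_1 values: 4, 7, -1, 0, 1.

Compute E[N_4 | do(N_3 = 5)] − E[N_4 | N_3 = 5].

-0.6

Every unit gets N_3=5 under the intervention. N_4 values become 8, 10, 8, 8, 8; E[N_4|do(N_3=5)] = 8.4.
Observing N_3=5 restricts to units where N_3's equation naturally yields 5: N_1 ∈ {4, 7}. In that subpopulation N_4 = 8, 10, mean 9.
Difference = 8.4 − 9 = -0.6.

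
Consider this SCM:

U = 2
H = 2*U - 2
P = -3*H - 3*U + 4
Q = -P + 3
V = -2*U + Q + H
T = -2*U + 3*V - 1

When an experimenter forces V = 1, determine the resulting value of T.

The intervention breaks the incoming arrows to V: V = -2*U + Q + H no longer applies, and V = 1.
T = -2*U + 3*V - 1  [with U=2, V=1]  = -2

-2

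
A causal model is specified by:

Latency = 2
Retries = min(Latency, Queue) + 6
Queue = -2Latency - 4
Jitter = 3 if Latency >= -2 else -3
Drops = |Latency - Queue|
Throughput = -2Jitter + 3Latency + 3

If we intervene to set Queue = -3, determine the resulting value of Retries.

Under do(Queue=-3), the mechanism Queue = -2Latency - 4 is discarded; Queue is fixed at -3.
Retries = min(Latency, Queue) + 6  [with Latency=2, Queue=-3]  = 3

3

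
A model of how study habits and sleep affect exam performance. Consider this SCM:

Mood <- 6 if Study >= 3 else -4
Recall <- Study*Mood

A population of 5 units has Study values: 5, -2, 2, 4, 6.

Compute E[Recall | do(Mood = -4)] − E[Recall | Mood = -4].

Under do(Mood=-4), Mood's equation is replaced by Mood=-4 for every unit. Per-unit Recall: -20, 8, -8, -16, -24. Mean = -12.
E[Recall|Mood=-4] averages over only the 2 units with Mood=-4 (Study = -2, 2): Recall = 8, -8, mean 0.
Difference = -12 − 0 = -12.

-12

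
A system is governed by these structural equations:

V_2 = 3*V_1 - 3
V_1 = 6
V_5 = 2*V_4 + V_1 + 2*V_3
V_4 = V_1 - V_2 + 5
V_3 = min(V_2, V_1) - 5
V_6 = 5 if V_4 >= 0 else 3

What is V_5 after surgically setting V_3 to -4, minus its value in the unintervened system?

do(V_3=-4) replaces the equation V_3 = min(V_2, V_1) - 5 with the constant V_3 = -4.
V_2 = 3*V_1 - 3  [with V_1=6]  = 15
V_4 = V_1 - V_2 + 5  [with V_1=6, V_2=15]  = -4
V_5 = 2*V_4 + V_1 + 2*V_3  [with V_4=-4, V_1=6, V_3=-4]  = -10
Without intervention: V_2 = 3*V_1 - 3  [with V_1=6]  = 15; V_3 = min(V_2, V_1) - 5  [with V_2=15, V_1=6]  = 1; V_4 = V_1 - V_2 + 5  [with V_1=6, V_2=15]  = -4; V_5 = 2*V_4 + V_1 + 2*V_3  [with V_4=-4, V_1=6, V_3=1]  = 0.
Change = -10 − 0 = -10.

-10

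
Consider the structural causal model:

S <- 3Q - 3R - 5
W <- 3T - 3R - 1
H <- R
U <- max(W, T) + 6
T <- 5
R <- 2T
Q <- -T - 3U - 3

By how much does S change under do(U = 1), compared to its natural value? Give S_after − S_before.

90

The intervention breaks the incoming arrows to U: U <- max(W, T) + 6 no longer applies, and U = 1.
R = 2T  [with T=5]  = 10
Q = -T - 3U - 3  [with T=5, U=1]  = -11
S = 3Q - 3R - 5  [with Q=-11, R=10]  = -68
Without intervention: R = 2T  [with T=5]  = 10; W = 3T - 3R - 1  [with T=5, R=10]  = -16; U = max(W, T) + 6  [with W=-16, T=5]  = 11; Q = -T - 3U - 3  [with T=5, U=11]  = -41; S = 3Q - 3R - 5  [with Q=-41, R=10]  = -158.
Change = -68 − (-158) = 90.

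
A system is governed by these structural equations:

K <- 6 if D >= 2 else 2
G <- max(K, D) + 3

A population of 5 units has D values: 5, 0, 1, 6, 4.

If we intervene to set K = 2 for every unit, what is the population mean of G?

The intervention sets K=2 in all 5 units regardless of D. Recomputing G per unit gives 8, 5, 5, 9, 7; average 6.8.

6.8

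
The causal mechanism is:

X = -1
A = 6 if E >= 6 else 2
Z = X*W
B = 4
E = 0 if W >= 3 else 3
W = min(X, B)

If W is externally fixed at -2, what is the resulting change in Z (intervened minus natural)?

The intervention breaks the incoming arrows to W: W = min(X, B) no longer applies, and W = -2.
Z = X*W  [with X=-1, W=-2]  = 2
Without intervention: W = min(X, B)  [with X=-1, B=4]  = -1; Z = X*W  [with X=-1, W=-1]  = 1.
Change = 2 − 1 = 1.

1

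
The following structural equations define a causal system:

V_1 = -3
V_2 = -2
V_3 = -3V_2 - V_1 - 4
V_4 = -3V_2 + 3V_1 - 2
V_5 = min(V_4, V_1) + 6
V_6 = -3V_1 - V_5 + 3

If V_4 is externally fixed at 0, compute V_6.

Under do(V_4=0), the mechanism V_4 = -3V_2 + 3V_1 - 2 is discarded; V_4 is fixed at 0.
V_5 = min(V_4, V_1) + 6  [with V_4=0, V_1=-3]  = 3
V_6 = -3V_1 - V_5 + 3  [with V_1=-3, V_5=3]  = 9

9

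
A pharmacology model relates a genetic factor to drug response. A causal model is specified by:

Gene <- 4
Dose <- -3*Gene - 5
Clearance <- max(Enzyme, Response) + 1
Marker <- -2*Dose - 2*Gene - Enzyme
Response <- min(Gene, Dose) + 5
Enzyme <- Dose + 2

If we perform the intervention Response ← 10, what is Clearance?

11

The intervention breaks the incoming arrows to Response: Response <- min(Gene, Dose) + 5 no longer applies, and Response = 10.
Dose = -3*Gene - 5  [with Gene=4]  = -17
Enzyme = Dose + 2  [with Dose=-17]  = -15
Clearance = max(Enzyme, Response) + 1  [with Enzyme=-15, Response=10]  = 11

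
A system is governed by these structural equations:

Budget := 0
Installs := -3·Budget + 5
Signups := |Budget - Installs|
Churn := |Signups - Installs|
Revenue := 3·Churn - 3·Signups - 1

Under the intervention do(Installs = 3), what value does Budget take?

0

Under do(Installs=3), the mechanism Installs := -3·Budget + 5 is discarded; Installs is fixed at 3.
Budget is not downstream of the intervention, so its value is determined by the original equations.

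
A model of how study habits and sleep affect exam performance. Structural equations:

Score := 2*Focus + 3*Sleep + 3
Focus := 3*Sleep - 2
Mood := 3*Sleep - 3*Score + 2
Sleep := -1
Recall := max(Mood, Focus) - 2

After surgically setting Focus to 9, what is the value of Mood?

Under do(Focus=9), the mechanism Focus := 3*Sleep - 2 is discarded; Focus is fixed at 9.
Score = 2*Focus + 3*Sleep + 3  [with Focus=9, Sleep=-1]  = 18
Mood = 3*Sleep - 3*Score + 2  [with Sleep=-1, Score=18]  = -55

-55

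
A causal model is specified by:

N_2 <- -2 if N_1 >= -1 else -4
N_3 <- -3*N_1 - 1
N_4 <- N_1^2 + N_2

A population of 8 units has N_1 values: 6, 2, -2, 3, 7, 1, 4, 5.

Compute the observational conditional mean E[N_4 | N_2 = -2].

Conditioning on N_2=-2 selects the 7 unit(s) with N_1 ∈ {6, 2, 3, 7, 1, 4, 5}. Their N_4 values: 34, 2, 7, 47, -1, 14, 23. Mean = 18.

18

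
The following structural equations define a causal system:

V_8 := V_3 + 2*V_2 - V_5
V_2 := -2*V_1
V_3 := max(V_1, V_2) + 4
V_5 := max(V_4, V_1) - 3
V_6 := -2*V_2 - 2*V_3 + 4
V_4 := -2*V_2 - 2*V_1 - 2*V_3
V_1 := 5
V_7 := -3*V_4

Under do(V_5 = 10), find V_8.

do(V_5=10) replaces the equation V_5 := max(V_4, V_1) - 3 with the constant V_5 = 10.
V_2 = -2*V_1  [with V_1=5]  = -10
V_3 = max(V_1, V_2) + 4  [with V_1=5, V_2=-10]  = 9
V_8 = V_3 + 2*V_2 - V_5  [with V_3=9, V_2=-10, V_5=10]  = -21

-21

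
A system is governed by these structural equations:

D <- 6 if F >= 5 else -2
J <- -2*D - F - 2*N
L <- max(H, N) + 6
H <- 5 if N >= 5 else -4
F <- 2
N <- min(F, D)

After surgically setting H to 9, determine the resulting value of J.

6

Intervening sets H = 9 and removes its equation (H <- 5 if N >= 5 else -4).
No directed path runs from H to J, so J keeps its natural value.
D = 6 if F >= 5 else -2  [with F=2]  = -2
N = min(F, D)  [with F=2, D=-2]  = -2
J = -2*D - F - 2*N  [with D=-2, F=2, N=-2]  = 6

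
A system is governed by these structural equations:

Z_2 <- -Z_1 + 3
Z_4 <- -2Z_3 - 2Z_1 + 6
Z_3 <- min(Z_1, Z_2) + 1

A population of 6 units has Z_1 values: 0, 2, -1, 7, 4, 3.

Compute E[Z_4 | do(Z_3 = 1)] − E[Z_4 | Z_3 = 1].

Under do(Z_3=1), Z_3's equation is replaced by Z_3=1 for every unit. Per-unit Z_4: 4, 0, 6, -10, -4, -2. Mean = -1.
Observing Z_3=1 restricts to units where Z_3's equation naturally yields 1: Z_1 ∈ {0, 3}. In that subpopulation Z_4 = 4, -2, mean 1.
Difference = -1 − 1 = -2.

-2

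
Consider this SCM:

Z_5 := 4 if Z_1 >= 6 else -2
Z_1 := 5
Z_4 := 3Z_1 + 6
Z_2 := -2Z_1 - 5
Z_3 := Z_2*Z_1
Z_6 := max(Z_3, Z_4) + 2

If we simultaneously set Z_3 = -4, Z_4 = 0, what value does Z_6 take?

Setting Z_3 = -4, Z_4 = 0 by intervention discards those variables' equations.
Z_6 = max(Z_3, Z_4) + 2  [with Z_3=-4, Z_4=0]  = 2

2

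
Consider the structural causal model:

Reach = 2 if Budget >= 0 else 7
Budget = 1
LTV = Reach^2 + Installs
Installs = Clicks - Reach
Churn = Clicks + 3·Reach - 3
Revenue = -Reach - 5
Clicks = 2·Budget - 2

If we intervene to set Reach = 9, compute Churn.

24

do(Reach=9) replaces the equation Reach = 2 if Budget >= 0 else 7 with the constant Reach = 9.
Clicks = 2·Budget - 2  [with Budget=1]  = 0
Churn = Clicks + 3·Reach - 3  [with Clicks=0, Reach=9]  = 24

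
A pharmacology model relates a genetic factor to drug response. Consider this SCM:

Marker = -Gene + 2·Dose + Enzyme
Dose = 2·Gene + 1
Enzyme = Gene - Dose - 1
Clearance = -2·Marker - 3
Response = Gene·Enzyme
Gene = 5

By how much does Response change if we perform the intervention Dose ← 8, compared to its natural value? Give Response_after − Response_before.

15

do(Dose=8) replaces the equation Dose = 2·Gene + 1 with the constant Dose = 8.
Enzyme = Gene - Dose - 1  [with Gene=5, Dose=8]  = -4
Response = Gene·Enzyme  [with Gene=5, Enzyme=-4]  = -20
Without intervention: Dose = 2·Gene + 1  [with Gene=5]  = 11; Enzyme = Gene - Dose - 1  [with Gene=5, Dose=11]  = -7; Response = Gene·Enzyme  [with Gene=5, Enzyme=-7]  = -35.
Change = -20 − (-35) = 15.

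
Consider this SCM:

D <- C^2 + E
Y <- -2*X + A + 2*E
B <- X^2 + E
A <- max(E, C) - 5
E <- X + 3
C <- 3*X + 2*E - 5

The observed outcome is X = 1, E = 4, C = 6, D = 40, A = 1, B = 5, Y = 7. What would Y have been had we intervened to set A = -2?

4

Under do(A=-2), the mechanism A <- max(E, C) - 5 is discarded; A is fixed at -2.
E = X + 3  [with X=1]  = 4
Y = -2*X + A + 2*E  [with X=1, A=-2, E=4]  = 4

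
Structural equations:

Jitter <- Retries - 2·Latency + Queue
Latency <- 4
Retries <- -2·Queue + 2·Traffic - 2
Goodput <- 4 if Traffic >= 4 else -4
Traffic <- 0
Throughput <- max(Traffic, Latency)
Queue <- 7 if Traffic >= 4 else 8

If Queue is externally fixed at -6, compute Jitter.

do(Queue=-6) replaces the equation Queue <- 7 if Traffic >= 4 else 8 with the constant Queue = -6.
Retries = -2·Queue + 2·Traffic - 2  [with Queue=-6, Traffic=0]  = 10
Jitter = Retries - 2·Latency + Queue  [with Retries=10, Latency=4, Queue=-6]  = -4

-4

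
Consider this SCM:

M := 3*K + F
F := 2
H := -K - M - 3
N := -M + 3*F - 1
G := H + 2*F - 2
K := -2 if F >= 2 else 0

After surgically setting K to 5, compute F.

2

Under do(K=5), the mechanism K := -2 if F >= 2 else 0 is discarded; K is fixed at 5.
F is not downstream of the intervention, so its value is determined by the original equations.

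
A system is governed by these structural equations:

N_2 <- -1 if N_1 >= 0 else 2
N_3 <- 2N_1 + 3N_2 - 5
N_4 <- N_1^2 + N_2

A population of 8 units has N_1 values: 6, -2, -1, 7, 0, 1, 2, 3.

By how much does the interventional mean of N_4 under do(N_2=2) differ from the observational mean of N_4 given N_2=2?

Under do(N_2=2), N_2's equation is replaced by N_2=2 for every unit. Per-unit N_4: 38, 6, 3, 51, 2, 3, 6, 11. Mean = 15.
E[N_4|N_2=2] averages over only the 2 units with N_2=2 (N_1 = -2, -1): N_4 = 6, 3, mean 4.5.
Difference = 15 − 4.5 = 10.5.

10.5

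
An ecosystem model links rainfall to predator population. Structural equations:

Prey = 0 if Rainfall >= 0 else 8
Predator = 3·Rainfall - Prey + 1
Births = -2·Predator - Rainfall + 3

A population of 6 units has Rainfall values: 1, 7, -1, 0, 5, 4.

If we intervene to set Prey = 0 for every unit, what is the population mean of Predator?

9

Every unit gets Prey=0 under the intervention. Predator values become 4, 22, -2, 1, 16, 13; E[Predator|do(Prey=0)] = 9.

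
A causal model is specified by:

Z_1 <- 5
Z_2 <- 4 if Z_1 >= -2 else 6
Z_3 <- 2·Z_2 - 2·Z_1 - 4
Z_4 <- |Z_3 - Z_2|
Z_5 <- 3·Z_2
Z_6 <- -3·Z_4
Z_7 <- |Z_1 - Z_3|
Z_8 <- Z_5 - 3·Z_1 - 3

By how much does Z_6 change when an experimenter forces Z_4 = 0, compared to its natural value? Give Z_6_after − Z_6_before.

Under do(Z_4=0), the mechanism Z_4 <- |Z_3 - Z_2| is discarded; Z_4 is fixed at 0.
Z_6 = -3·Z_4  [with Z_4=0]  = 0
Without intervention: Z_2 = 4 if Z_1 >= -2 else 6  [with Z_1=5]  = 4; Z_3 = 2·Z_2 - 2·Z_1 - 4  [with Z_2=4, Z_1=5]  = -6; Z_4 = |Z_3 - Z_2|  [with Z_3=-6, Z_2=4]  = 10; Z_6 = -3·Z_4  [with Z_4=10]  = -30.
Change = 0 − (-30) = 30.

30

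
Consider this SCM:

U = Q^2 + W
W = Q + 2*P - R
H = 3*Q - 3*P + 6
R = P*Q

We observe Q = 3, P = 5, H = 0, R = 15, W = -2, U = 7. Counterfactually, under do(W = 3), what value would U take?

12

The intervention breaks the incoming arrows to W: W = Q + 2*P - R no longer applies, and W = 3.
U = Q^2 + W  [with Q=3, W=3]  = 12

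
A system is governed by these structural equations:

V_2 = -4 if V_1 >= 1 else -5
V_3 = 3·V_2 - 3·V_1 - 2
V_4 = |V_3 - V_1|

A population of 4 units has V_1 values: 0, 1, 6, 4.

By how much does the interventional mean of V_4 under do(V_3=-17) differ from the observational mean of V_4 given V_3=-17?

2.25

do(V_3=-17) breaks V_3's dependence on V_1. With V_3=-17 fixed, V_4 across the units is 17, 18, 23, 21, mean 19.75.
Conditioning on V_3=-17 selects the 2 unit(s) with V_1 ∈ {0, 1}. Their V_4 values: 17, 18. Mean = 17.5.
Difference = 19.75 − 17.5 = 2.25.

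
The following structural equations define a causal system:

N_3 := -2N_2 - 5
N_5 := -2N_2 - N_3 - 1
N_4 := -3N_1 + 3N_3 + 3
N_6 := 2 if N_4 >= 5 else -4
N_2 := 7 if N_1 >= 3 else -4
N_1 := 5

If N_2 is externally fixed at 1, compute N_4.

-33

Under do(N_2=1), the mechanism N_2 := 7 if N_1 >= 3 else -4 is discarded; N_2 is fixed at 1.
N_3 = -2N_2 - 5  [with N_2=1]  = -7
N_4 = -3N_1 + 3N_3 + 3  [with N_1=5, N_3=-7]  = -33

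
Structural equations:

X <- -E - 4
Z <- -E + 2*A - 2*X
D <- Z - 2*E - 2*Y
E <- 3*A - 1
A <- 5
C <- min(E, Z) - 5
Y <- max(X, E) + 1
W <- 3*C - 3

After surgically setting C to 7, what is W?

do(C=7) replaces the equation C <- min(E, Z) - 5 with the constant C = 7.
W = 3*C - 3  [with C=7]  = 18

18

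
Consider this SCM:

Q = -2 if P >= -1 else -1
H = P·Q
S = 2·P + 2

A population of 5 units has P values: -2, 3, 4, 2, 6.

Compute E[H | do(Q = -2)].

-5.2

Under do(Q=-2), Q's equation is replaced by Q=-2 for every unit. Per-unit H: 4, -6, -8, -4, -12. Mean = -5.2.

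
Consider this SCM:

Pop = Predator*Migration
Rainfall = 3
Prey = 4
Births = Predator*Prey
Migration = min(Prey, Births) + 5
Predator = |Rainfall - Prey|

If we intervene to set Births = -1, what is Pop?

4

Under do(Births=-1), the mechanism Births = Predator*Prey is discarded; Births is fixed at -1.
Predator = |Rainfall - Prey|  [with Rainfall=3, Prey=4]  = 1
Migration = min(Prey, Births) + 5  [with Prey=4, Births=-1]  = 4
Pop = Predator*Migration  [with Predator=1, Migration=4]  = 4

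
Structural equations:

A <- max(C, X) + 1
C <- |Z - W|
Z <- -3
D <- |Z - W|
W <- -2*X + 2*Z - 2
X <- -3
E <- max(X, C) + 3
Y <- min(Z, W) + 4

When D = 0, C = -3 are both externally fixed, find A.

Setting D = 0, C = -3 by intervention discards those variables' equations.
A = max(C, X) + 1  [with C=-3, X=-3]  = -2

-2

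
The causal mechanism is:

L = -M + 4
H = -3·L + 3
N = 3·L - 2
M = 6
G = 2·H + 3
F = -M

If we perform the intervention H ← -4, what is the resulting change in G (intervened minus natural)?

-26

The intervention breaks the incoming arrows to H: H = -3·L + 3 no longer applies, and H = -4.
G = 2·H + 3  [with H=-4]  = -5
Without intervention: L = -M + 4  [with M=6]  = -2; H = -3·L + 3  [with L=-2]  = 9; G = 2·H + 3  [with H=9]  = 21.
Change = -5 − 21 = -26.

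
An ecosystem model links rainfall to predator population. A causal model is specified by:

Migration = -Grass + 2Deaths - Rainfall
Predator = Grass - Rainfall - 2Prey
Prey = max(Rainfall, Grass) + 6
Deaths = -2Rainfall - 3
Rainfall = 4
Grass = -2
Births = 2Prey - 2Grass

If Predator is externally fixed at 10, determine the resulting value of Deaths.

Under do(Predator=10), the mechanism Predator = Grass - Rainfall - 2Prey is discarded; Predator is fixed at 10.
Since Deaths is not a descendant of the intervened variable, it is unaffected.
Deaths = -2Rainfall - 3  [with Rainfall=4]  = -11

-11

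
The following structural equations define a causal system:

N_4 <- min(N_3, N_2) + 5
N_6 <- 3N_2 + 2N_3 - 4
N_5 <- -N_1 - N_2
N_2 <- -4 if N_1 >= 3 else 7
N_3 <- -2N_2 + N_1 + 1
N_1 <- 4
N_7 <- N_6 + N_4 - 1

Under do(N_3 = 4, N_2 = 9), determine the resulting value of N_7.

39

The joint intervention fixes N_3 = 4, N_2 = 9, removing each variable's own equation.
N_4 = min(N_3, N_2) + 5  [with N_3=4, N_2=9]  = 9
N_6 = 3N_2 + 2N_3 - 4  [with N_2=9, N_3=4]  = 31
N_7 = N_6 + N_4 - 1  [with N_6=31, N_4=9]  = 39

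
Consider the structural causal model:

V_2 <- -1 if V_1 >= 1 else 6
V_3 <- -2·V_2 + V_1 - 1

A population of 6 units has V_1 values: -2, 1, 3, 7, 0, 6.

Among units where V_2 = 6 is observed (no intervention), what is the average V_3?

-14

E[V_3|V_2=6] averages over only the 2 units with V_2=6 (V_1 = -2, 0): V_3 = -15, -13, mean -14.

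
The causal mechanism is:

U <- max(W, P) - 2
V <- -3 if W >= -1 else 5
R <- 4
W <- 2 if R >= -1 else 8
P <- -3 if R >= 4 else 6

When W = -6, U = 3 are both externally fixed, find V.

5

Under do(W = -6, U = 3), each intervened variable's structural equation is replaced by its fixed value.
V = -3 if W >= -1 else 5  [with W=-6]  = 5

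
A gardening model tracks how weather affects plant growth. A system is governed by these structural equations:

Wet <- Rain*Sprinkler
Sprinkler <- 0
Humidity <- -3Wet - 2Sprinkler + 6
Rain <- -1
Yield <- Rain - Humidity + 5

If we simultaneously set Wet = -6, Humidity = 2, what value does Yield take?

Setting Wet = -6, Humidity = 2 by intervention discards those variables' equations.
Yield = Rain - Humidity + 5  [with Rain=-1, Humidity=2]  = 2

2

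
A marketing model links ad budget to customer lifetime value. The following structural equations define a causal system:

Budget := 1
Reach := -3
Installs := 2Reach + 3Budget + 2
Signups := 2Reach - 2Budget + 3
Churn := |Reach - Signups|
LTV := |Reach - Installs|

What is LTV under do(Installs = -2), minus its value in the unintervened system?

The intervention breaks the incoming arrows to Installs: Installs := 2Reach + 3Budget + 2 no longer applies, and Installs = -2.
LTV = |Reach - Installs|  [with Reach=-3, Installs=-2]  = 1
Without intervention: Installs = 2Reach + 3Budget + 2  [with Reach=-3, Budget=1]  = -1; LTV = |Reach - Installs|  [with Reach=-3, Installs=-1]  = 2.
Change = 1 − 2 = -1.

-1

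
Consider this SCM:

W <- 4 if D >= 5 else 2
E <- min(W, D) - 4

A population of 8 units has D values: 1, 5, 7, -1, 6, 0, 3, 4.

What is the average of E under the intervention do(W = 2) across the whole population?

-2.75

Every unit gets W=2 under the intervention. E values become -3, -2, -2, -5, -2, -4, -2, -2; E[E|do(W=2)] = -2.75.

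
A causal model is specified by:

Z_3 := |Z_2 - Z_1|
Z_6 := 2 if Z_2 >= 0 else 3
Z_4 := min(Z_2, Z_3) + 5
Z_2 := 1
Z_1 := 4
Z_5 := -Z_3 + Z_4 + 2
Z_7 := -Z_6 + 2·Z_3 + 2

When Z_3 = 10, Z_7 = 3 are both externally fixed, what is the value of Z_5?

Setting Z_3 = 10, Z_7 = 3 by intervention discards those variables' equations.
Z_4 = min(Z_2, Z_3) + 5  [with Z_2=1, Z_3=10]  = 6
Z_5 = -Z_3 + Z_4 + 2  [with Z_3=10, Z_4=6]  = -2

-2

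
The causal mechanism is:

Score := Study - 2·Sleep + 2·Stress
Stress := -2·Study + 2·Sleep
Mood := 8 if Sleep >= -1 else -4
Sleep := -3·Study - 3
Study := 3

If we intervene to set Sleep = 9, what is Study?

Under do(Sleep=9), the mechanism Sleep := -3·Study - 3 is discarded; Sleep is fixed at 9.
Study is not downstream of the intervention, so its value is determined by the original equations.

3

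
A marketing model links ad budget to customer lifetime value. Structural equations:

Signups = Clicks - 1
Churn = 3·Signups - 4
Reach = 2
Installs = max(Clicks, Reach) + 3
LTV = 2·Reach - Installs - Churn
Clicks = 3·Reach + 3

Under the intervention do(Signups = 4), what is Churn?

8

Intervening sets Signups = 4 and removes its equation (Signups = Clicks - 1).
Churn = 3·Signups - 4  [with Signups=4]  = 8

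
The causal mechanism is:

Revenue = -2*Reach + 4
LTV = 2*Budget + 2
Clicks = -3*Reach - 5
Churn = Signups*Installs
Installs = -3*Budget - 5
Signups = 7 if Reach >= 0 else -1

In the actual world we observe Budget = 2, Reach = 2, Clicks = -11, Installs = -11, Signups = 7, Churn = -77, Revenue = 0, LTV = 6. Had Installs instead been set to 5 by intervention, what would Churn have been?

35

Under do(Installs=5), the mechanism Installs = -3*Budget - 5 is discarded; Installs is fixed at 5.
Signups = 7 if Reach >= 0 else -1  [with Reach=2]  = 7
Churn = Signups*Installs  [with Signups=7, Installs=5]  = 35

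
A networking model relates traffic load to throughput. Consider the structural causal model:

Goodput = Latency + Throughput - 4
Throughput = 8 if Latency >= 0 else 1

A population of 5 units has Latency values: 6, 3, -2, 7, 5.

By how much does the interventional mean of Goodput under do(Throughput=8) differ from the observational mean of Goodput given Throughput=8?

Under do(Throughput=8), Throughput's equation is replaced by Throughput=8 for every unit. Per-unit Goodput: 10, 7, 2, 11, 9. Mean = 7.8.
E[Goodput|Throughput=8] averages over only the 4 units with Throughput=8 (Latency = 6, 3, 7, 5): Goodput = 10, 7, 11, 9, mean 9.25.
Difference = 7.8 − 9.25 = -1.45.

-1.45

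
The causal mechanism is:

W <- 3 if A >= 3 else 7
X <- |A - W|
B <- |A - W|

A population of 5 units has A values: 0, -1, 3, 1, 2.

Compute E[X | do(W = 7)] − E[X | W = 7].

Under do(W=7), W's equation is replaced by W=7 for every unit. Per-unit X: 7, 8, 4, 6, 5. Mean = 6.
Conditioning on W=7 selects the 4 unit(s) with A ∈ {0, -1, 1, 2}. Their X values: 7, 8, 6, 5. Mean = 6.5.
Difference = 6 − 6.5 = -0.5.

-0.5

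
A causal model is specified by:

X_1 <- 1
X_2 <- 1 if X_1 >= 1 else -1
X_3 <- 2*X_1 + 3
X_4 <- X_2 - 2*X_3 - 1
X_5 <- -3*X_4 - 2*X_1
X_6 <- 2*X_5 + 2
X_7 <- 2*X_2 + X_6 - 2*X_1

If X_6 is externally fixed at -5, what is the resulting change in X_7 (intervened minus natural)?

Intervening sets X_6 = -5 and removes its equation (X_6 <- 2*X_5 + 2).
X_2 = 1 if X_1 >= 1 else -1  [with X_1=1]  = 1
X_7 = 2*X_2 + X_6 - 2*X_1  [with X_2=1, X_6=-5, X_1=1]  = -5
Without intervention: X_2 = 1 if X_1 >= 1 else -1  [with X_1=1]  = 1; X_3 = 2*X_1 + 3  [with X_1=1]  = 5; X_4 = X_2 - 2*X_3 - 1  [with X_2=1, X_3=5]  = -10; X_5 = -3*X_4 - 2*X_1  [with X_4=-10, X_1=1]  = 28; X_6 = 2*X_5 + 2  [with X_5=28]  = 58; X_7 = 2*X_2 + X_6 - 2*X_1  [with X_2=1, X_6=58, X_1=1]  = 58.
Change = -5 − 58 = -63.

-63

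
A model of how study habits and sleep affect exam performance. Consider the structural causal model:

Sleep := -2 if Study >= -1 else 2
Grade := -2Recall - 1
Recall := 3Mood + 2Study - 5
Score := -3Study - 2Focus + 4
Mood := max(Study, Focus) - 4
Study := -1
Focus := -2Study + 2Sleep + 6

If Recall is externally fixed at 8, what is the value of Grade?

-17

Intervening sets Recall = 8 and removes its equation (Recall := 3Mood + 2Study - 5).
Grade = -2Recall - 1  [with Recall=8]  = -17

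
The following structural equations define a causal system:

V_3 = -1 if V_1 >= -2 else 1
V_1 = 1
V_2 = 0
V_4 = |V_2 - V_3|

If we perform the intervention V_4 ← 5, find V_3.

-1

Under do(V_4=5), the mechanism V_4 = |V_2 - V_3| is discarded; V_4 is fixed at 5.
Since V_3 is not a descendant of the intervened variable, it is unaffected.
V_3 = -1 if V_1 >= -2 else 1  [with V_1=1]  = -1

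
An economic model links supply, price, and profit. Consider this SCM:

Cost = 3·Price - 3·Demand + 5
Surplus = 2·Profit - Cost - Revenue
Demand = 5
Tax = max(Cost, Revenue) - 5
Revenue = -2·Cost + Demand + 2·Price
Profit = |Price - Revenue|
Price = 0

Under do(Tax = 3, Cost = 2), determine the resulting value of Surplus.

-1

The joint intervention fixes Tax = 3, Cost = 2, removing each variable's own equation.
Revenue = -2·Cost + Demand + 2·Price  [with Cost=2, Demand=5, Price=0]  = 1
Profit = |Price - Revenue|  [with Price=0, Revenue=1]  = 1
Surplus = 2·Profit - Cost - Revenue  [with Profit=1, Cost=2, Revenue=1]  = -1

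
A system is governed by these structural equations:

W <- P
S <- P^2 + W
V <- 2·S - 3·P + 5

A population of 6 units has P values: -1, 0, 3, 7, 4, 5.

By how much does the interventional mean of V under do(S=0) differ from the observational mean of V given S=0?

-10.5

The intervention sets S=0 in all 6 units regardless of P. Recomputing V per unit gives 8, 5, -4, -16, -7, -10; average -4.
E[V|S=0] averages over only the 2 units with S=0 (P = -1, 0): V = 8, 5, mean 6.5.
Difference = -4 − 6.5 = -10.5.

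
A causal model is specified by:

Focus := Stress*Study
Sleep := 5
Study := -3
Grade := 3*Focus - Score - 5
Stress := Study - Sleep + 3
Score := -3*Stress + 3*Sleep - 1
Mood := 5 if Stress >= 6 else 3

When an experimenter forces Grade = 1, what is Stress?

Intervening sets Grade = 1 and removes its equation (Grade := 3*Focus - Score - 5).
Stress is not downstream of the intervention, so its value is determined by the original equations.
Stress = Study - Sleep + 3  [with Study=-3, Sleep=5]  = -5

-5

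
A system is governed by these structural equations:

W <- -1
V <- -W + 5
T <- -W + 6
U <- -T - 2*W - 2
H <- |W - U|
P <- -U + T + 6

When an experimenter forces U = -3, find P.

Under do(U=-3), the mechanism U <- -T - 2*W - 2 is discarded; U is fixed at -3.
T = -W + 6  [with W=-1]  = 7
P = -U + T + 6  [with U=-3, T=7]  = 16

16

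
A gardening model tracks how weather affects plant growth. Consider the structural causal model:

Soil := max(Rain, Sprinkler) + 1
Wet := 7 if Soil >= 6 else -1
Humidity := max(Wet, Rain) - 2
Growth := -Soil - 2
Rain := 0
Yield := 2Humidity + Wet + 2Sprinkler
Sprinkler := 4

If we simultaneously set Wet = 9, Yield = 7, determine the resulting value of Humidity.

7

The joint intervention fixes Wet = 9, Yield = 7, removing each variable's own equation.
Humidity = max(Wet, Rain) - 2  [with Wet=9, Rain=0]  = 7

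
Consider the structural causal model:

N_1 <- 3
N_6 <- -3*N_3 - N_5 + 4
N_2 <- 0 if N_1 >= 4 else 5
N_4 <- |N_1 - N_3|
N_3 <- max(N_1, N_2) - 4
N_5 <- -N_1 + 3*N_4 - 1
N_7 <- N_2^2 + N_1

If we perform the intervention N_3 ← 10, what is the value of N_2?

Under do(N_3=10), the mechanism N_3 <- max(N_1, N_2) - 4 is discarded; N_3 is fixed at 10.
Since N_2 is not a descendant of the intervened variable, it is unaffected.
N_2 = 0 if N_1 >= 4 else 5  [with N_1=3]  = 5

5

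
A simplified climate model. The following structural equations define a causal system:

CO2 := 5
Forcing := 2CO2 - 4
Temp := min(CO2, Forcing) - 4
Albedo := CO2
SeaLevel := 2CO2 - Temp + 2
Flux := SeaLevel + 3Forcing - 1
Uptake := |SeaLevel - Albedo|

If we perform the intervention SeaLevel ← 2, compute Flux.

The intervention breaks the incoming arrows to SeaLevel: SeaLevel := 2CO2 - Temp + 2 no longer applies, and SeaLevel = 2.
Forcing = 2CO2 - 4  [with CO2=5]  = 6
Flux = SeaLevel + 3Forcing - 1  [with SeaLevel=2, Forcing=6]  = 19

19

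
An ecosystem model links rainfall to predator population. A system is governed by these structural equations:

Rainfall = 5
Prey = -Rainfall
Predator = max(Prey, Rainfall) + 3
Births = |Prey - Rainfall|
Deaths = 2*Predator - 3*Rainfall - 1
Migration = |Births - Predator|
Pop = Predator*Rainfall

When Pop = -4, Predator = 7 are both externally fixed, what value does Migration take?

3

Setting Pop = -4, Predator = 7 by intervention discards those variables' equations.
Prey = -Rainfall  [with Rainfall=5]  = -5
Births = |Prey - Rainfall|  [with Prey=-5, Rainfall=5]  = 10
Migration = |Births - Predator|  [with Births=10, Predator=7]  = 3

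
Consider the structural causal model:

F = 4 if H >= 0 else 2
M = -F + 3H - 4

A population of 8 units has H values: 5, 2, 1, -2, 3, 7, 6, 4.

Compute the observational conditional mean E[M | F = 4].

4

Observing F=4 restricts to units where F's equation naturally yields 4: H ∈ {5, 2, 1, 3, 7, 6, 4}. In that subpopulation M = 7, -2, -5, 1, 13, 10, 4, mean 4.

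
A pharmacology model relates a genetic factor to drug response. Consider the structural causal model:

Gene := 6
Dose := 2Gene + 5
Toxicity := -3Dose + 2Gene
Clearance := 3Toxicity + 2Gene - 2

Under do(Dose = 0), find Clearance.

Under do(Dose=0), the mechanism Dose := 2Gene + 5 is discarded; Dose is fixed at 0.
Toxicity = -3Dose + 2Gene  [with Dose=0, Gene=6]  = 12
Clearance = 3Toxicity + 2Gene - 2  [with Toxicity=12, Gene=6]  = 46

46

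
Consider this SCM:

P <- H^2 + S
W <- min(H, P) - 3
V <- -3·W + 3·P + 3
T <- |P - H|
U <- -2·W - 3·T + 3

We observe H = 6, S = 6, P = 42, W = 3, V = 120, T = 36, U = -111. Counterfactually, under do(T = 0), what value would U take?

-3

Intervening sets T = 0 and removes its equation (T <- |P - H|).
P = H^2 + S  [with H=6, S=6]  = 42
W = min(H, P) - 3  [with H=6, P=42]  = 3
U = -2·W - 3·T + 3  [with W=3, T=0]  = -3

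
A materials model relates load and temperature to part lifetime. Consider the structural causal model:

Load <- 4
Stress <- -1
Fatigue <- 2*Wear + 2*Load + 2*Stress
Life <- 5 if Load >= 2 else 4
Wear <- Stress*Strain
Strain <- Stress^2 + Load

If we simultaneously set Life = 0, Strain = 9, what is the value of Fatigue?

-12

Under do(Life = 0, Strain = 9), each intervened variable's structural equation is replaced by its fixed value.
Wear = Stress*Strain  [with Stress=-1, Strain=9]  = -9
Fatigue = 2*Wear + 2*Load + 2*Stress  [with Wear=-9, Load=4, Stress=-1]  = -12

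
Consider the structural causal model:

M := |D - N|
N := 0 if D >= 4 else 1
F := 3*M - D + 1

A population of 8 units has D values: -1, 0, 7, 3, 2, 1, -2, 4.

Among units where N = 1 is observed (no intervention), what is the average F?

Observing N=1 restricts to units where N's equation naturally yields 1: D ∈ {-1, 0, 3, 2, 1, -2}. In that subpopulation F = 8, 4, 4, 2, 0, 12, mean 5.

5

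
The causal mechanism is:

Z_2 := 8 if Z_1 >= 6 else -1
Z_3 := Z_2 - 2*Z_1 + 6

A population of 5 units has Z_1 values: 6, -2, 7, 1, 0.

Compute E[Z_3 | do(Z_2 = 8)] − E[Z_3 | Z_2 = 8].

The intervention sets Z_2=8 in all 5 units regardless of Z_1. Recomputing Z_3 per unit gives 2, 18, 0, 12, 14; average 9.2.
Conditioning on Z_2=8 selects the 2 unit(s) with Z_1 ∈ {6, 7}. Their Z_3 values: 2, 0. Mean = 1.
Difference = 9.2 − 1 = 8.2.

8.2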